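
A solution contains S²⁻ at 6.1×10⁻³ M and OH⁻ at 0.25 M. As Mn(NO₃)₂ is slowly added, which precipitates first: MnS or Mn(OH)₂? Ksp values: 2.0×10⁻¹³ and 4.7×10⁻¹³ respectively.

Mn(OH)₂

A salt starts to precipitate once the ion product Q reaches its Ksp.
For MnS: [Mn²⁺] = (Ksp/[S²⁻]) = 3.3×10⁻¹¹ M
For Mn(OH)₂: [Mn²⁺] = (Ksp/[OH⁻]^2) = 7.5×10⁻¹² M
Mn(OH)₂ requires the lower [Mn²⁺], so it precipitates first.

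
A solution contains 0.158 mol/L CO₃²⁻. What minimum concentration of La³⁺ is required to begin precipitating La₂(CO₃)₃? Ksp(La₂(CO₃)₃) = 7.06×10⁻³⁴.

A salt starts to precipitate once the ion product Q reaches its Ksp.
La₂(CO₃)₃(s) ⇌ 2 La³⁺(aq) + 3 CO₃²⁻(aq)
Ksp = [La³⁺]^2[CO₃²⁻]^3 = [La³⁺]^2(0.158)^3
[La³⁺]^2 = 7.06×10⁻³⁴ / (0.158)^3 = 1.79×10⁻³¹
[La³⁺] = 4.23×10⁻¹⁶ mol/L

4.23×10⁻¹⁶ M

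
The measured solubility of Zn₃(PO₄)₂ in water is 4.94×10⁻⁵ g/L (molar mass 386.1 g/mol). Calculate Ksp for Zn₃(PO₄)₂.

s = (4.94×10⁻⁵ g L⁻¹)/(386.1 g mol⁻¹) = 1.2795×10⁻⁷ M
Zn₃(PO₄)₂(s) ⇌ 3 Zn²⁺(aq) + 2 PO₄³⁻(aq)
If s mol/L of Zn₃(PO₄)₂ dissolves, [Zn²⁺] = 3s and [PO₄³⁻] = 2s.
Ksp = [Zn²⁺]^3[PO₄³⁻]^2 = (3s)^3 · (2s)^2 = 108s^5
Ksp = 108 × (1.2795×10⁻⁷)^5 = 3.70×10⁻³³

Ksp = 3.70×10⁻³³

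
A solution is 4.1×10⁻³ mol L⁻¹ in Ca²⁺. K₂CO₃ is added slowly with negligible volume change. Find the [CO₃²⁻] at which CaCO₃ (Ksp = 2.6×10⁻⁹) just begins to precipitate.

6.3×10⁻⁷ M

Precipitation of each salt begins when its ion product equals Ksp.
CaCO₃(s) ⇌ Ca²⁺(aq) + CO₃²⁻(aq)
Ksp = [Ca²⁺][CO₃²⁻] = [CO₃²⁻](4.1×10⁻³)
[CO₃²⁻] = 2.6×10⁻⁹ / (4.1×10⁻³) = 6.3×10⁻⁷
[CO₃²⁻] = 6.3×10⁻⁷ mol L⁻¹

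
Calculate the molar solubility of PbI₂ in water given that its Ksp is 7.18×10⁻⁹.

PbI₂(s) ⇌ Pb²⁺(aq) + 2 I⁻(aq)
For each mole of PbI₂ that dissolves per liter, [Pb²⁺] = s and [I⁻] = 2s; let s denote this solubility.
Ksp = [Pb²⁺][I⁻]^2 = s · (2s)^2 = 4s^3
4s^3 = 7.18×10⁻⁹  ⇒  s^3 = 1.80×10⁻⁹
s = 1.22×10⁻³ mol L⁻¹

1.22×10⁻³ M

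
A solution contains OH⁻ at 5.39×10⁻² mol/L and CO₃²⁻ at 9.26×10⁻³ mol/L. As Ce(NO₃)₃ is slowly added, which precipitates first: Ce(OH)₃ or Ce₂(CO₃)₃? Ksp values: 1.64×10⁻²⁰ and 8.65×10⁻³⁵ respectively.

Each salt precipitates once Q = Ksp for that salt.
For Ce(OH)₃: [Ce³⁺] = (Ksp/[OH⁻]^3) = 1.05×10⁻¹⁶ mol/L
For Ce₂(CO₃)₃: [Ce³⁺] = (Ksp/[CO₃²⁻]^3)^(1/2) = 1.04×10⁻¹⁴ mol/L
The smaller threshold [Ce³⁺] is reached first, so Ce(OH)₃ precipitates first.

Ce(OH)₃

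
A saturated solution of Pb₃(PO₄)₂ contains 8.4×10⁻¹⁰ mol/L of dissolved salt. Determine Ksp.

Pb₃(PO₄)₂(s) ⇌ 3 Pb²⁺(aq) + 2 PO₄³⁻(aq)
With molar solubility s: [Pb²⁺] = 3s, [PO₄³⁻] = 2s.
Ksp = [Pb²⁺]^3[PO₄³⁻]^2 = (3s)^3 · (2s)^2 = 108s^5
Ksp = 108 × (8.4×10⁻¹⁰)^5 = 4.5×10⁻⁴⁴

Ksp = 4.5×10⁻⁴⁴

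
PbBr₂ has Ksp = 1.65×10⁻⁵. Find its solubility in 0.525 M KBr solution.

PbBr₂(s) ⇌ Pb²⁺(aq) + 2 Br⁻(aq)
The solution already contains Br⁻ at 0.525 M. Let s be the molar solubility of PbBr₂.
[Br⁻] ≈ 0.525 M (common ion dominates); [Pb²⁺] = s.
Ksp = [Pb²⁺][Br⁻]^2 = s(0.525)^2
s = 1.65×10⁻⁵ / (0.525)^2 = 5.99×10⁻⁵
s = 5.99×10⁻⁵ M

5.99×10⁻⁵ M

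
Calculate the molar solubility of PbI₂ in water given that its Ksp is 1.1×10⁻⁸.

1.4×10⁻³ M

PbI₂(s) ⇌ Pb²⁺(aq) + 2 I⁻(aq)
Let s be the molar solubility. Then [Pb²⁺] = s and [I⁻] = 2s.
Ksp = [Pb²⁺][I⁻]^2 = s · (2s)^2 = 4s^3
4s^3 = 1.1×10⁻⁸  ⇒  s^3 = 2.8×10⁻⁹
Taking the 3rd root, s = 1.4×10⁻³ mol L⁻¹.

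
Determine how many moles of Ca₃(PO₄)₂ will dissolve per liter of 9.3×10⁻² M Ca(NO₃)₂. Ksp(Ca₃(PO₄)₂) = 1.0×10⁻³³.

5.6×10⁻¹⁶ M

Ca₃(PO₄)₂(s) ⇌ 3 Ca²⁺(aq) + 2 PO₄³⁻(aq)
The solution already contains Ca²⁺ at 9.3×10⁻² M. Let s be the molar solubility of Ca₃(PO₄)₂.
[Ca²⁺] ≈ 9.3×10⁻² M (common ion dominates); [PO₄³⁻] = 2s.
Ksp = [Ca²⁺]^3[PO₄³⁻]^2 = (9.3×10⁻²)^3(2s)^2
(2s)^2 = 1.0×10⁻³³ / (9.3×10⁻²)^3 = 1.2×10⁻³⁰
s = 5.6×10⁻¹⁶ M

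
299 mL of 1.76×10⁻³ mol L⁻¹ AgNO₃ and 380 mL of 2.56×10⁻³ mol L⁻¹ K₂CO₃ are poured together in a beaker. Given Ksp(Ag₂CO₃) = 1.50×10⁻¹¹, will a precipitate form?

Yes

The combined volume is 679 mL.
[Ag⁺] = (1.76×10⁻³)(299)/679 = 7.75×10⁻⁴ mol L⁻¹
[CO₃²⁻] = (2.56×10⁻³)(380)/679 = 1.43×10⁻³ mol L⁻¹
Q = [Ag⁺]^2[CO₃²⁻] = 8.61×10⁻¹⁰
Q = 8.61×10⁻¹⁰ > Ksp = 1.50×10⁻¹¹, so the solution is supersaturated and Ag₂CO₃ precipitates.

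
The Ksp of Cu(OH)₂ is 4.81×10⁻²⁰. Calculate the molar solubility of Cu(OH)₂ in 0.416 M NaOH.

2.78×10⁻¹⁹ M

Cu(OH)₂(s) ⇌ Cu²⁺(aq) + 2 OH⁻(aq)
The solution already contains OH⁻ at 0.416 M. Let s be the molar solubility of Cu(OH)₂.
[OH⁻] ≈ 0.416 M (common ion dominates); [Cu²⁺] = s.
Ksp = [Cu²⁺][OH⁻]^2 = s(0.416)^2
s = 4.81×10⁻²⁰ / (0.416)^2 = 2.78×10⁻¹⁹
s = 2.78×10⁻¹⁹ M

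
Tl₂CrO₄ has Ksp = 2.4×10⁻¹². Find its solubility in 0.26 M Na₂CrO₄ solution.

1.5×10⁻⁶ M

Tl₂CrO₄(s) ⇌ 2 Tl⁺(aq) + CrO₄²⁻(aq)
With CrO₄²⁻ already at 0.26 M and s small, take [CrO₄²⁻] ≈ 0.26 M and [Tl⁺] = 2s.
Ksp = [Tl⁺]^2[CrO₄²⁻] = (2s)^2(0.26)
(2s)^2 = 2.4×10⁻¹² / (0.26) = 9.2×10⁻¹²
s = 1.5×10⁻⁶ M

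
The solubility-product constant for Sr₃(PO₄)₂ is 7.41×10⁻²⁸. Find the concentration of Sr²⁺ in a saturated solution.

4.41×10⁻⁶ M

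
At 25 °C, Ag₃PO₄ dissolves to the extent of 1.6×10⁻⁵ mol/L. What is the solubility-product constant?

Ksp = 1.8×10⁻¹⁸

Ag₃PO₄(s) ⇌ 3 Ag⁺(aq) + PO₄³⁻(aq)
If s mol/L of Ag₃PO₄ dissolves, [Ag⁺] = 3s and [PO₄³⁻] = s.
Ksp = [Ag⁺]^3[PO₄³⁻] = (3s)^3 · s = 27s^4
Ksp = 27 × (1.6×10⁻⁵)^4 = 1.8×10⁻¹⁸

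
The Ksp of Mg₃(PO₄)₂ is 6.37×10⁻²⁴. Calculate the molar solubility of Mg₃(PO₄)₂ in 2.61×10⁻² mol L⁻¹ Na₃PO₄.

7.02×10⁻⁸ M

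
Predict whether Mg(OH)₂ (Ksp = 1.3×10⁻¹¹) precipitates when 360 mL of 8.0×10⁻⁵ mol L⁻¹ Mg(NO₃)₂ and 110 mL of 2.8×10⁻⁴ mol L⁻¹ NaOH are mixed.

No

After mixing, V = 360 mL + 110 mL = 470 mL.
[Mg²⁺] = (8.0×10⁻⁵)(360)/470 = 6.1×10⁻⁵ mol L⁻¹
[OH⁻] = (2.8×10⁻⁴)(110)/470 = 6.6×10⁻⁵ mol L⁻¹
Q = [Mg²⁺][OH⁻]^2 = 2.6×10⁻¹³
Q < Ksp (2.6×10⁻¹³ vs 1.3×10⁻¹¹); the solution remains unsaturated and no precipitate forms.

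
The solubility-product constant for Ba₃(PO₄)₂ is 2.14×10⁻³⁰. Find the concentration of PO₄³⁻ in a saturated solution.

9.13×10⁻⁷ M

Ba₃(PO₄)₂(s) ⇌ 3 Ba²⁺(aq) + 2 PO₄³⁻(aq)
For each mole of Ba₃(PO₄)₂ that dissolves per liter, [Ba²⁺] = 3s and [PO₄³⁻] = 2s; let s denote this solubility.
Ksp = [Ba²⁺]^3[PO₄³⁻]^2 = (3s)^3 · (2s)^2 = 108s^5 = 2.14×10⁻³⁰
s = 4.56×10⁻⁷ mol L⁻¹
[PO₄³⁻] = 2s = 9.13×10⁻⁷ mol L⁻¹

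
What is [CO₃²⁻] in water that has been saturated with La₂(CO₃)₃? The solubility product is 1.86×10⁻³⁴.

La₂(CO₃)₃(s) ⇌ 2 La³⁺(aq) + 3 CO₃²⁻(aq)
Call the molar solubility s, so that [La³⁺] = 2s and [CO₃²⁻] = 3s.
Ksp = [La³⁺]^2[CO₃²⁻]^3 = (2s)^2 · (3s)^3 = 108s^5 = 1.86×10⁻³⁴
s = 7.03×10⁻⁸ mol L⁻¹
[CO₃²⁻] = 3s = 2.11×10⁻⁷ mol L⁻¹

2.11×10⁻⁷ M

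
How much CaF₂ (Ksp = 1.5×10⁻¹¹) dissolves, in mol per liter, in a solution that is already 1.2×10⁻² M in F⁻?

CaF₂(s) ⇌ Ca²⁺(aq) + 2 F⁻(aq)
The solution already contains F⁻ at 1.2×10⁻² M. Let s be the molar solubility of CaF₂.
[F⁻] ≈ 1.2×10⁻² M (common ion dominates); [Ca²⁺] = s.
Ksp = [Ca²⁺][F⁻]^2 = s(1.2×10⁻²)^2
s = 1.5×10⁻¹¹ / (1.2×10⁻²)^2 = 1.0×10⁻⁷
s = 1.0×10⁻⁷ M

1.0×10⁻⁷ M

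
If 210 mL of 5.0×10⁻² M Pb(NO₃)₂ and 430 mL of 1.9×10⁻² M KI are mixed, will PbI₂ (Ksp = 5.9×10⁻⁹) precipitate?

Total volume after mixing = 210 + 430 = 640 mL.
[Pb²⁺] = (5.0×10⁻²)(210)/640 = 1.6×10⁻² M
[I⁻] = (1.9×10⁻²)(430)/640 = 1.3×10⁻² M
Q = [Pb²⁺][I⁻]^2 = 2.7×10⁻⁶
Q = 2.7×10⁻⁶ > Ksp = 5.9×10⁻⁹, so the solution is supersaturated and PbI₂ precipitates.

Yes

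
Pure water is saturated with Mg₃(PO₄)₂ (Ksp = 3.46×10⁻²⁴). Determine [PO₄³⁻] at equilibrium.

1.59×10⁻⁵ M

Mg₃(PO₄)₂(s) ⇌ 3 Mg²⁺(aq) + 2 PO₄³⁻(aq)
If s mol/L of Mg₃(PO₄)₂ dissolves, [Mg²⁺] = 3s and [PO₄³⁻] = 2s.
Ksp = [Mg²⁺]^3[PO₄³⁻]^2 = (3s)^3 · (2s)^2 = 108s^5 = 3.46×10⁻²⁴
s = 7.96×10⁻⁶ mol L⁻¹
[PO₄³⁻] = 2s = 1.59×10⁻⁵ mol L⁻¹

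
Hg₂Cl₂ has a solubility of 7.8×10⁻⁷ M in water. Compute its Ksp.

Ksp = 1.9×10⁻¹⁸

Hg₂Cl₂(s) ⇌ Hg₂²⁺(aq) + 2 Cl⁻(aq)
If s mol/L of Hg₂Cl₂ dissolves, [Hg₂²⁺] = s and [Cl⁻] = 2s.
Ksp = [Hg₂²⁺][Cl⁻]^2 = s · (2s)^2 = 4s^3
Ksp = 4 × (7.8×10⁻⁷)^3 = 1.9×10⁻¹⁸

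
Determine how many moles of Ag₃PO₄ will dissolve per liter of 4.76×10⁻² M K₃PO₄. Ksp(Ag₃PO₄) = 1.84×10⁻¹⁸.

Ag₃PO₄(s) ⇌ 3 Ag⁺(aq) + PO₄³⁻(aq)
With PO₄³⁻ already at 4.76×10⁻² M and s small, take [PO₄³⁻] ≈ 4.76×10⁻² M and [Ag⁺] = 3s.
Ksp = [Ag⁺]^3[PO₄³⁻] = (3s)^3(4.76×10⁻²)
(3s)^3 = 1.84×10⁻¹⁸ / (4.76×10⁻²) = 3.87×10⁻¹⁷
s = 1.13×10⁻⁶ M

1.13×10⁻⁶ M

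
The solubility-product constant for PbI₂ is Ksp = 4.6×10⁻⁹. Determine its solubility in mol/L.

PbI₂(s) ⇌ Pb²⁺(aq) + 2 I⁻(aq)
For each mole of PbI₂ that dissolves per liter, [Pb²⁺] = s and [I⁻] = 2s; let s denote this solubility.
Ksp = [Pb²⁺][I⁻]^2 = s · (2s)^2 = 4s^3
4s^3 = 4.6×10⁻⁹  ⇒  s^3 = 1.2×10⁻⁹
s = (1.2×10⁻⁹)^(1/3) = 1.0×10⁻³ mol/L

1.0×10⁻³ M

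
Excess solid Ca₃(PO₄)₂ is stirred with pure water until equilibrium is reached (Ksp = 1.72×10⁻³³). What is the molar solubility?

Ca₃(PO₄)₂(s) ⇌ 3 Ca²⁺(aq) + 2 PO₄³⁻(aq)
For each mole of Ca₃(PO₄)₂ that dissolves per liter, [Ca²⁺] = 3s and [PO₄³⁻] = 2s; let s denote this solubility.
Ksp = [Ca²⁺]^3[PO₄³⁻]^2 = (3s)^3 · (2s)^2 = 108s^5
108s^5 = 1.72×10⁻³³  ⇒  s^5 = 1.59×10⁻³⁵
Taking the 5th root, s = 1.10×10⁻⁷ mol L⁻¹.

1.10×10⁻⁷ M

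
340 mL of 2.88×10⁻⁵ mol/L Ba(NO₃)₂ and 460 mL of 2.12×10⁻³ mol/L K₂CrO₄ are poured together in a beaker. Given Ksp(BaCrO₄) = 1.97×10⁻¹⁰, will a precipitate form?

The combined volume is 800 mL.
[Ba²⁺] = (2.88×10⁻⁵)(340)/800 = 1.22×10⁻⁵ mol/L
[CrO₄²⁻] = (2.12×10⁻³)(460)/800 = 1.22×10⁻³ mol/L
Q = [Ba²⁺][CrO₄²⁻] = 1.49×10⁻⁸
Because Q > Ksp (1.49×10⁻⁸ vs 1.97×10⁻¹⁰), a precipitate of BaCrO₄ forms.

Yes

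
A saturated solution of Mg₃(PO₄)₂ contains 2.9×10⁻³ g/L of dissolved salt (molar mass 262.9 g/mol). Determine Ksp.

Molar solubility s = (2.9×10⁻³ g/L) / (262.9 g/mol) = 1.103×10⁻⁵ mol/L
Mg₃(PO₄)₂(s) ⇌ 3 Mg²⁺(aq) + 2 PO₄³⁻(aq)
If s mol/L of Mg₃(PO₄)₂ dissolves, [Mg²⁺] = 3s and [PO₄³⁻] = 2s.
Ksp = [Mg²⁺]^3[PO₄³⁻]^2 = (3s)^3 · (2s)^2 = 108s^5
Ksp = 108 × (1.103×10⁻⁵)^5 = 1.8×10⁻²³

Ksp = 1.8×10⁻²³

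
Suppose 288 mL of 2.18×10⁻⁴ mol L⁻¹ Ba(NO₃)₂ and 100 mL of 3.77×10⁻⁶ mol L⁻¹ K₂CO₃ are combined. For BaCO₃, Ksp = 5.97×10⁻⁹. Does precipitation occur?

No

The combined volume is 388 mL.
[Ba²⁺] = (2.18×10⁻⁴)(288)/388 = 1.62×10⁻⁴ mol L⁻¹
[CO₃²⁻] = (3.77×10⁻⁶)(100)/388 = 9.72×10⁻⁷ mol L⁻¹
Q = [Ba²⁺][CO₃²⁻] = 1.57×10⁻¹⁰
Q = 1.57×10⁻¹⁰ < Ksp = 5.97×10⁻⁹, so the solution is unsaturated and no precipitate forms.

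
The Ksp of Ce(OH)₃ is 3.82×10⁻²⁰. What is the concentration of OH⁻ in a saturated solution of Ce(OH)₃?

1.84×10⁻⁵ M

Ce(OH)₃(s) ⇌ Ce³⁺(aq) + 3 OH⁻(aq)
Call the molar solubility s, so that [Ce³⁺] = s and [OH⁻] = 3s.
Ksp = [Ce³⁺][OH⁻]^3 = s · (3s)^3 = 27s^4 = 3.82×10⁻²⁰
s = 6.13×10⁻⁶ mol L⁻¹
[OH⁻] = 3s = 1.84×10⁻⁵ mol L⁻¹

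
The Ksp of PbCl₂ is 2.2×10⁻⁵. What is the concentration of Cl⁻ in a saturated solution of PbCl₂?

3.5×10⁻² M

PbCl₂(s) ⇌ Pb²⁺(aq) + 2 Cl⁻(aq)
For each mole of PbCl₂ that dissolves per liter, [Pb²⁺] = s and [Cl⁻] = 2s; let s denote this solubility.
Ksp = [Pb²⁺][Cl⁻]^2 = s · (2s)^2 = 4s^3 = 2.2×10⁻⁵
s = 1.8×10⁻² mol L⁻¹
[Cl⁻] = 2s = 3.5×10⁻² mol L⁻¹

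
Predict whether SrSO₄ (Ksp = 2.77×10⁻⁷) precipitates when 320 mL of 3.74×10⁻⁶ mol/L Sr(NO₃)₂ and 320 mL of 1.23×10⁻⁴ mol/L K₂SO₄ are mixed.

No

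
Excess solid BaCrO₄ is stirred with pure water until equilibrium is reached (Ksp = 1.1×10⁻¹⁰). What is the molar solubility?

1.0×10⁻⁵ M

BaCrO₄(s) ⇌ Ba²⁺(aq) + CrO₄²⁻(aq)
With molar solubility s: [Ba²⁺] = s, [CrO₄²⁻] = s.
Ksp = [Ba²⁺][CrO₄²⁻] = s · s = s^2
s^2 = 1.1×10⁻¹⁰
Taking the 2nd root, s = 1.0×10⁻⁵ mol L⁻¹.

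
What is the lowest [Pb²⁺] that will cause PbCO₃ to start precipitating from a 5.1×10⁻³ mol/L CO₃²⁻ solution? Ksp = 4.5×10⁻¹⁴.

8.8×10⁻¹² M

Each salt precipitates once Q = Ksp for that salt.
PbCO₃(s) ⇌ Pb²⁺(aq) + CO₃²⁻(aq)
Ksp = [Pb²⁺][CO₃²⁻] = [Pb²⁺](5.1×10⁻³)
[Pb²⁺] = 4.5×10⁻¹⁴ / (5.1×10⁻³) = 8.8×10⁻¹²
[Pb²⁺] = 8.8×10⁻¹² mol/L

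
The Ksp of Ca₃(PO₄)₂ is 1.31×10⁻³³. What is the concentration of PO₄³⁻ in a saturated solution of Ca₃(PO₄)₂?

Ca₃(PO₄)₂(s) ⇌ 3 Ca²⁺(aq) + 2 PO₄³⁻(aq)
For each mole of Ca₃(PO₄)₂ that dissolves per liter, [Ca²⁺] = 3s and [PO₄³⁻] = 2s; let s denote this solubility.
Ksp = [Ca²⁺]^3[PO₄³⁻]^2 = (3s)^3 · (2s)^2 = 108s^5 = 1.31×10⁻³³
s = 1.04×10⁻⁷ mol L⁻¹
[PO₄³⁻] = 2s = 2.08×10⁻⁷ mol L⁻¹

2.08×10⁻⁷ M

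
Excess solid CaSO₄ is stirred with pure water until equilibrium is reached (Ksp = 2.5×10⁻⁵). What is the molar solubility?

5.0×10⁻³ M

CaSO₄(s) ⇌ Ca²⁺(aq) + SO₄²⁻(aq)
For each mole of CaSO₄ that dissolves per liter, [Ca²⁺] = s and [SO₄²⁻] = s; let s denote this solubility.
Ksp = [Ca²⁺][SO₄²⁻] = s · s = s^2
s^2 = 2.5×10⁻⁵
s = (2.5×10⁻⁵)^(1/2) = 5.0×10⁻³ mol L⁻¹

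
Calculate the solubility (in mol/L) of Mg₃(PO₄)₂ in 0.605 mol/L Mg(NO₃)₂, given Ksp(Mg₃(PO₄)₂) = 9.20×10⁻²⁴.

Mg₃(PO₄)₂(s) ⇌ 3 Mg²⁺(aq) + 2 PO₄³⁻(aq)
Mg²⁺ is already present at 0.605 mol/L. If s mol/L of Mg₃(PO₄)₂ dissolves, [PO₄³⁻] = 2s while [Mg²⁺] ≈ 0.605 mol/L.
Ksp = [Mg²⁺]^3[PO₄³⁻]^2 = (0.605)^3(2s)^2
(2s)^2 = 9.20×10⁻²⁴ / (0.605)^3 = 4.15×10⁻²³
s = 3.22×10⁻¹² mol/L

3.22×10⁻¹² M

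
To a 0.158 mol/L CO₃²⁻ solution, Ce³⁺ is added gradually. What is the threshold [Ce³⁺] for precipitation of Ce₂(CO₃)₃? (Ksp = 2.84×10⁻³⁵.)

8.49×10⁻¹⁷ M

Precipitation begins when Q = Ksp.
Ce₂(CO₃)₃(s) ⇌ 2 Ce³⁺(aq) + 3 CO₃²⁻(aq)
Ksp = [Ce³⁺]^2[CO₃²⁻]^3 = [Ce³⁺]^2(0.158)^3
[Ce³⁺]^2 = 2.84×10⁻³⁵ / (0.158)^3 = 7.20×10⁻³³
[Ce³⁺] = 8.49×10⁻¹⁷ mol/L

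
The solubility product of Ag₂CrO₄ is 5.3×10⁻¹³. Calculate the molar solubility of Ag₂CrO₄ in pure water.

Ag₂CrO₄(s) ⇌ 2 Ag⁺(aq) + CrO₄²⁻(aq)
For each mole of Ag₂CrO₄ that dissolves per liter, [Ag⁺] = 2s and [CrO₄²⁻] = s; let s denote this solubility.
Ksp = [Ag⁺]^2[CrO₄²⁻] = (2s)^2 · s = 4s^3
4s^3 = 5.3×10⁻¹³  ⇒  s^3 = 1.3×10⁻¹³
Taking the 3rd root, s = 5.1×10⁻⁵ mol L⁻¹.

5.1×10⁻⁵ M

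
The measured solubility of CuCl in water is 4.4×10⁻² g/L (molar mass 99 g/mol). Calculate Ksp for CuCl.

Convert to molarity: s = 4.4×10⁻² / 99 = 4.444×10⁻⁴ mol/L
CuCl(s) ⇌ Cu⁺(aq) + Cl⁻(aq)
Call the molar solubility s, so that [Cu⁺] = s and [Cl⁻] = s.
Ksp = [Cu⁺][Cl⁻] = s · s = s^2
Ksp = (4.444×10⁻⁴)^2 = 2.0×10⁻⁷

Ksp = 2.0×10⁻⁷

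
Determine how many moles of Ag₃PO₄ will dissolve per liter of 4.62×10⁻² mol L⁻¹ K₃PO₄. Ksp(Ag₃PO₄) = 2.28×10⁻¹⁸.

1.22×10⁻⁶ M

Ag₃PO₄(s) ⇌ 3 Ag⁺(aq) + PO₄³⁻(aq)
PO₄³⁻ is already present at 4.62×10⁻² mol L⁻¹. If s mol/L of Ag₃PO₄ dissolves, [Ag⁺] = 3s while [PO₄³⁻] ≈ 4.62×10⁻² mol L⁻¹.
Ksp = [Ag⁺]^3[PO₄³⁻] = (3s)^3(4.62×10⁻²)
(3s)^3 = 2.28×10⁻¹⁸ / (4.62×10⁻²) = 4.94×10⁻¹⁷
s = 1.22×10⁻⁶ mol L⁻¹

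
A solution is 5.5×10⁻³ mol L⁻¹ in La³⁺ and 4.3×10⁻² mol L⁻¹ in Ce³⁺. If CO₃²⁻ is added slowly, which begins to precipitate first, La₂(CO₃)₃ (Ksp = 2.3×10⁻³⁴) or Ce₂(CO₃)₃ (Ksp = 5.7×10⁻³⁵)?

Ce₂(CO₃)₃

A salt starts to precipitate once the ion product Q reaches its Ksp.
For La₂(CO₃)₃: [CO₃²⁻] = (Ksp/[La³⁺]^2)^(1/3) = 2.0×10⁻¹⁰ mol L⁻¹
For Ce₂(CO₃)₃: [CO₃²⁻] = (Ksp/[Ce³⁺]^2)^(1/3) = 3.1×10⁻¹¹ mol L⁻¹
Ce₂(CO₃)₃ requires the lower [CO₃²⁻], so it precipitates first.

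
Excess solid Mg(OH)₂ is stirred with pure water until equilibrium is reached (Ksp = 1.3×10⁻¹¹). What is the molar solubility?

1.5×10⁻⁴ M

Mg(OH)₂(s) ⇌ Mg²⁺(aq) + 2 OH⁻(aq)
For each mole of Mg(OH)₂ that dissolves per liter, [Mg²⁺] = s and [OH⁻] = 2s; let s denote this solubility.
Ksp = [Mg²⁺][OH⁻]^2 = s · (2s)^2 = 4s^3
4s^3 = 1.3×10⁻¹¹  ⇒  s^3 = 3.3×10⁻¹²
Taking the 3rd root, s = 1.5×10⁻⁴ mol/L.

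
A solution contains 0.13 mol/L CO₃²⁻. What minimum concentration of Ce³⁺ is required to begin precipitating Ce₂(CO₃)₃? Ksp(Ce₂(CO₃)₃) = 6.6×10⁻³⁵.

Precipitation of each salt begins when its ion product equals Ksp.
Ce₂(CO₃)₃(s) ⇌ 2 Ce³⁺(aq) + 3 CO₃²⁻(aq)
Ksp = [Ce³⁺]^2[CO₃²⁻]^3 = [Ce³⁺]^2(0.13)^3
[Ce³⁺]^2 = 6.6×10⁻³⁵ / (0.13)^3 = 3.0×10⁻³²
[Ce³⁺] = 1.7×10⁻¹⁶ mol/L

1.7×10⁻¹⁶ M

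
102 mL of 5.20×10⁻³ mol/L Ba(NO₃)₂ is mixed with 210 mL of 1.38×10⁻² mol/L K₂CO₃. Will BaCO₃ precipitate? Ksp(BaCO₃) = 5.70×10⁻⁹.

After mixing, V = 102 mL + 210 mL = 312 mL.
[Ba²⁺] = (5.20×10⁻³)(102)/312 = 1.70×10⁻³ mol/L
[CO₃²⁻] = (1.38×10⁻²)(210)/312 = 9.29×10⁻³ mol/L
Q = [Ba²⁺][CO₃²⁻] = 1.58×10⁻⁵
Since Q (1.58×10⁻⁵) exceeds Ksp (5.70×10⁻⁹), BaCO₃ will precipitate.

Yes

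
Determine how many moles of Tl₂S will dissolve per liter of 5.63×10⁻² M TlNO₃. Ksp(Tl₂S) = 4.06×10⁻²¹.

1.28×10⁻¹⁸ M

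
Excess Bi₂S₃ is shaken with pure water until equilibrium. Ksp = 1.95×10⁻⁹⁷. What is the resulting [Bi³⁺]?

Bi₂S₃(s) ⇌ 2 Bi³⁺(aq) + 3 S²⁻(aq)
For each mole of Bi₂S₃ that dissolves per liter, [Bi³⁺] = 2s and [S²⁻] = 3s; let s denote this solubility.
Ksp = [Bi³⁺]^2[S²⁻]^3 = (2s)^2 · (3s)^3 = 108s^5 = 1.95×10⁻⁹⁷
s = 1.78×10⁻²⁰ mol/L
[Bi³⁺] = 2s = 3.57×10⁻²⁰ mol/L

3.57×10⁻²⁰ M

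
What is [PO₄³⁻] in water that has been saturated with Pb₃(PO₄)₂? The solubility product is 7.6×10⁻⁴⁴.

1.9×10⁻⁹ M

Pb₃(PO₄)₂(s) ⇌ 3 Pb²⁺(aq) + 2 PO₄³⁻(aq)
Let s be the molar solubility. Then [Pb²⁺] = 3s and [PO₄³⁻] = 2s.
Ksp = [Pb²⁺]^3[PO₄³⁻]^2 = (3s)^3 · (2s)^2 = 108s^5 = 7.6×10⁻⁴⁴
s = 9.3×10⁻¹⁰ M
[PO₄³⁻] = 2s = 1.9×10⁻⁹ M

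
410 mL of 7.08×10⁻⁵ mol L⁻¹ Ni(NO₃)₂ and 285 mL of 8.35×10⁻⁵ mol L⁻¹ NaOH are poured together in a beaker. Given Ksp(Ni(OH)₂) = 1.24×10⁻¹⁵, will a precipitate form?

Yes

Total volume after mixing = 410 + 285 = 695 mL.
[Ni²⁺] = (7.08×10⁻⁵)(410)/695 = 4.18×10⁻⁵ mol L⁻¹
[OH⁻] = (8.35×10⁻⁵)(285)/695 = 3.42×10⁻⁵ mol L⁻¹
Q = [Ni²⁺][OH⁻]^2 = 4.90×10⁻¹⁴
Because Q > Ksp (4.90×10⁻¹⁴ vs 1.24×10⁻¹⁵), a precipitate of Ni(OH)₂ forms.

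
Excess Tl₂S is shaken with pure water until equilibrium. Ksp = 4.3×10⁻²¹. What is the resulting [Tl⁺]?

2.0×10⁻⁷ M

Tl₂S(s) ⇌ 2 Tl⁺(aq) + S²⁻(aq)
If s mol/L of Tl₂S dissolves, [Tl⁺] = 2s and [S²⁻] = s.
Ksp = [Tl⁺]^2[S²⁻] = (2s)^2 · s = 4s^3 = 4.3×10⁻²¹
s = 1.0×10⁻⁷ mol L⁻¹
[Tl⁺] = 2s = 2.0×10⁻⁷ mol L⁻¹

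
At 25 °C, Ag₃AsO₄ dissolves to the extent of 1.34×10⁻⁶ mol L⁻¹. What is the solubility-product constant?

Ksp = 8.71×10⁻²³

Ag₃AsO₄(s) ⇌ 3 Ag⁺(aq) + AsO₄³⁻(aq)
Let s be the molar solubility. Then [Ag⁺] = 3s and [AsO₄³⁻] = s.
Ksp = [Ag⁺]^3[AsO₄³⁻] = (3s)^3 · s = 27s^4
Ksp = 27 × (1.34×10⁻⁶)^4 = 8.71×10⁻²³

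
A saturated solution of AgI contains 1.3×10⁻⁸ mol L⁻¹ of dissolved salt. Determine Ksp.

AgI(s) ⇌ Ag⁺(aq) + I⁻(aq)
If s mol/L of AgI dissolves, [Ag⁺] = s and [I⁻] = s.
Ksp = [Ag⁺][I⁻] = s · s = s^2
Ksp = (1.3×10⁻⁸)^2 = 1.7×10⁻¹⁶

Ksp = 1.7×10⁻¹⁶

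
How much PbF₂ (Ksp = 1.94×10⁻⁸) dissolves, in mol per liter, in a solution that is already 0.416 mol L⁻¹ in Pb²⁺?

1.08×10⁻⁴ M

PbF₂(s) ⇌ Pb²⁺(aq) + 2 F⁻(aq)
Let s be the solubility of PbF₂ here. The common ion gives [Pb²⁺] ≈ 0.416 mol L⁻¹, and [F⁻] = 2s.
Ksp = [Pb²⁺][F⁻]^2 = (0.416)(2s)^2
(2s)^2 = 1.94×10⁻⁸ / (0.416) = 4.66×10⁻⁸
s = 1.08×10⁻⁴ mol L⁻¹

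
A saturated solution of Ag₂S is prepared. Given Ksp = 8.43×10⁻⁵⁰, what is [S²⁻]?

2.76×10⁻¹⁷ M

Ag₂S(s) ⇌ 2 Ag⁺(aq) + S²⁻(aq)
Call the molar solubility s, so that [Ag⁺] = 2s and [S²⁻] = s.
Ksp = [Ag⁺]^2[S²⁻] = (2s)^2 · s = 4s^3 = 8.43×10⁻⁵⁰
s = 2.76×10⁻¹⁷ M
[S²⁻] = s = 2.76×10⁻¹⁷ M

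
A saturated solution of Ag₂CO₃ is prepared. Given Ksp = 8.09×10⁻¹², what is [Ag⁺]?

Ag₂CO₃(s) ⇌ 2 Ag⁺(aq) + CO₃²⁻(aq)
Call the molar solubility s, so that [Ag⁺] = 2s and [CO₃²⁻] = s.
Ksp = [Ag⁺]^2[CO₃²⁻] = (2s)^2 · s = 4s^3 = 8.09×10⁻¹²
s = 1.26×10⁻⁴ mol L⁻¹
[Ag⁺] = 2s = 2.53×10⁻⁴ mol L⁻¹

2.53×10⁻⁴ M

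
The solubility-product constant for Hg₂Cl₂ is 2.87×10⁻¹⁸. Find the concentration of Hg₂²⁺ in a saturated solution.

8.95×10⁻⁷ M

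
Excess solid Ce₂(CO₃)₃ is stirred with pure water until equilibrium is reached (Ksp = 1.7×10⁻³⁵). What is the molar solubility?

Ce₂(CO₃)₃(s) ⇌ 2 Ce³⁺(aq) + 3 CO₃²⁻(aq)
If s mol/L of Ce₂(CO₃)₃ dissolves, [Ce³⁺] = 2s and [CO₃²⁻] = 3s.
Ksp = [Ce³⁺]^2[CO₃²⁻]^3 = (2s)^2 · (3s)^3 = 108s^5
108s^5 = 1.7×10⁻³⁵  ⇒  s^5 = 1.6×10⁻³⁷
Taking the 5th root, s = 4.4×10⁻⁸ mol/L.

4.4×10⁻⁸ M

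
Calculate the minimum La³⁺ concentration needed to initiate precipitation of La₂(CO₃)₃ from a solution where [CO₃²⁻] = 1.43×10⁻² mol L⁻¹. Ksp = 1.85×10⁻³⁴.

7.95×10⁻¹⁵ M

The threshold for precipitation is Q = Ksp.
La₂(CO₃)₃(s) ⇌ 2 La³⁺(aq) + 3 CO₃²⁻(aq)
Ksp = [La³⁺]^2[CO₃²⁻]^3 = [La³⁺]^2(1.43×10⁻²)^3
[La³⁺]^2 = 1.85×10⁻³⁴ / (1.43×10⁻²)^3 = 6.33×10⁻²⁹
[La³⁺] = 7.95×10⁻¹⁵ mol L⁻¹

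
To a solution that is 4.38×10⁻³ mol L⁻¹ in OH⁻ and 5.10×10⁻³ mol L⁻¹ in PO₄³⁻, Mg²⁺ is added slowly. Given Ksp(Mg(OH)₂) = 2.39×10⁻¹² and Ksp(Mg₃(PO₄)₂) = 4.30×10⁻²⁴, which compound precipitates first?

Mg(OH)₂

Precipitation begins when Q = Ksp.
For Mg(OH)₂: [Mg²⁺] = (Ksp/[OH⁻]^2) = 1.25×10⁻⁷ mol L⁻¹
For Mg₃(PO₄)₂: [Mg²⁺] = (Ksp/[PO₄³⁻]^2)^(1/3) = 5.49×10⁻⁷ mol L⁻¹
The smaller threshold [Mg²⁺] is reached first, so Mg(OH)₂ precipitates first.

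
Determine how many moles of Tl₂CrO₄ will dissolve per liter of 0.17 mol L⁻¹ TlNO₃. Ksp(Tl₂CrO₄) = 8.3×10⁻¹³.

Tl₂CrO₄(s) ⇌ 2 Tl⁺(aq) + CrO₄²⁻(aq)
The solution already contains Tl⁺ at 0.17 mol L⁻¹. Let s be the molar solubility of Tl₂CrO₄.
[Tl⁺] ≈ 0.17 mol L⁻¹ (common ion dominates); [CrO₄²⁻] = s.
Ksp = [Tl⁺]^2[CrO₄²⁻] = (0.17)^2s
s = 8.3×10⁻¹³ / (0.17)^2 = 2.9×10⁻¹¹
s = 2.9×10⁻¹¹ mol L⁻¹

2.9×10⁻¹¹ M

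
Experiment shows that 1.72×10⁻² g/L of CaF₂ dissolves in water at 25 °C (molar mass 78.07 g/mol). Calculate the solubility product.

Convert to molarity: s = 1.72×10⁻² / 78.07 = 2.2032×10⁻⁴ mol/L
CaF₂(s) ⇌ Ca²⁺(aq) + 2 F⁻(aq)
Call the molar solubility s, so that [Ca²⁺] = s and [F⁻] = 2s.
Ksp = [Ca²⁺][F⁻]^2 = s · (2s)^2 = 4s^3
Ksp = 4 × (2.2032×10⁻⁴)^3 = 4.28×10⁻¹¹

Ksp = 4.28×10⁻¹¹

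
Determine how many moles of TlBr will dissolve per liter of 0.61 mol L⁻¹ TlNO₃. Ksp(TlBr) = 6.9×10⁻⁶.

TlBr(s) ⇌ Tl⁺(aq) + Br⁻(aq)
Tl⁺ is already present at 0.61 mol L⁻¹. If s mol/L of TlBr dissolves, [Br⁻] = s while [Tl⁺] ≈ 0.61 mol L⁻¹.
Ksp = [Tl⁺][Br⁻] = (0.61)s
s = 6.9×10⁻⁶ / (0.61) = 1.1×10⁻⁵
s = 1.1×10⁻⁵ mol L⁻¹

1.1×10⁻⁵ M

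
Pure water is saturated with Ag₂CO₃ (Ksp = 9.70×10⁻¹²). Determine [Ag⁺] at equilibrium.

Ag₂CO₃(s) ⇌ 2 Ag⁺(aq) + CO₃²⁻(aq)
With molar solubility s: [Ag⁺] = 2s, [CO₃²⁻] = s.
Ksp = [Ag⁺]^2[CO₃²⁻] = (2s)^2 · s = 4s^3 = 9.70×10⁻¹²
s = 1.34×10⁻⁴ mol L⁻¹
[Ag⁺] = 2s = 2.69×10⁻⁴ mol L⁻¹

2.69×10⁻⁴ M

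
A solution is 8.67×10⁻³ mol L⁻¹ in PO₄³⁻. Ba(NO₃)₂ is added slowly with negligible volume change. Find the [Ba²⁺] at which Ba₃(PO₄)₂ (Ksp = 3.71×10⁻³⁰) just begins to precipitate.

Precipitation of each salt begins when its ion product equals Ksp.
Ba₃(PO₄)₂(s) ⇌ 3 Ba²⁺(aq) + 2 PO₄³⁻(aq)
Ksp = [Ba²⁺]^3[PO₄³⁻]^2 = [Ba²⁺]^3(8.67×10⁻³)^2
[Ba²⁺]^3 = 3.71×10⁻³⁰ / (8.67×10⁻³)^2 = 4.94×10⁻²⁶
[Ba²⁺] = 3.67×10⁻⁹ mol L⁻¹

3.67×10⁻⁹ M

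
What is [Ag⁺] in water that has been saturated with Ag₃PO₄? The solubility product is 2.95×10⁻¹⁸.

5.45×10⁻⁵ M

Ag₃PO₄(s) ⇌ 3 Ag⁺(aq) + PO₄³⁻(aq)
If s mol/L of Ag₃PO₄ dissolves, [Ag⁺] = 3s and [PO₄³⁻] = s.
Ksp = [Ag⁺]^3[PO₄³⁻] = (3s)^3 · s = 27s^4 = 2.95×10⁻¹⁸
s = 1.82×10⁻⁵ mol/L
[Ag⁺] = 3s = 5.45×10⁻⁵ mol/L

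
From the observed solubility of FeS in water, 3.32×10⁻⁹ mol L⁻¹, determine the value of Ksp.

Ksp = 1.10×10⁻¹⁷

FeS(s) ⇌ Fe²⁺(aq) + S²⁻(aq)
Let s be the molar solubility. Then [Fe²⁺] = s and [S²⁻] = s.
Ksp = [Fe²⁺][S²⁻] = s · s = s^2
Ksp = (3.32×10⁻⁹)^2 = 1.10×10⁻¹⁷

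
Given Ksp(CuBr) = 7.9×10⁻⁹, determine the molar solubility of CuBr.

8.9×10⁻⁵ M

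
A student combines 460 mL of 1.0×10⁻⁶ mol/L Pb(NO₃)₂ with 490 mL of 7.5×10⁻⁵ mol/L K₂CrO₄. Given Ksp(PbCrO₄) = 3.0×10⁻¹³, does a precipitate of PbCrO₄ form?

Yes

Total volume after mixing = 460 + 490 = 950 mL.
[Pb²⁺] = (1.0×10⁻⁶)(460)/950 = 4.8×10⁻⁷ mol/L
[CrO₄²⁻] = (7.5×10⁻⁵)(490)/950 = 3.9×10⁻⁵ mol/L
Q = [Pb²⁺][CrO₄²⁻] = 1.9×10⁻¹¹
Since Q (1.9×10⁻¹¹) exceeds Ksp (3.0×10⁻¹³), PbCrO₄ will precipitate.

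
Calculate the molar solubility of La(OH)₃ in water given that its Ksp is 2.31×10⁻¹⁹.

9.62×10⁻⁶ M

La(OH)₃(s) ⇌ La³⁺(aq) + 3 OH⁻(aq)
Call the molar solubility s, so that [La³⁺] = s and [OH⁻] = 3s.
Ksp = [La³⁺][OH⁻]^3 = s · (3s)^3 = 27s^4
27s^4 = 2.31×10⁻¹⁹  ⇒  s^4 = 8.56×10⁻²¹
Taking the 4th root, s = 9.62×10⁻⁶ mol L⁻¹.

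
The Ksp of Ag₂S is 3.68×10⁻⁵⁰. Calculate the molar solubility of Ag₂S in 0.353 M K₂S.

Ag₂S(s) ⇌ 2 Ag⁺(aq) + S²⁻(aq)
S²⁻ is already present at 0.353 M. If s mol/L of Ag₂S dissolves, [Ag⁺] = 2s while [S²⁻] ≈ 0.353 M.
Ksp = [Ag⁺]^2[S²⁻] = (2s)^2(0.353)
(2s)^2 = 3.68×10⁻⁵⁰ / (0.353) = 1.04×10⁻⁴⁹
s = 1.61×10⁻²⁵ M

1.61×10⁻²⁵ M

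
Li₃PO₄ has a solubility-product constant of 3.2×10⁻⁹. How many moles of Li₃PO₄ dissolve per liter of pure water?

3.3×10⁻³ M

Li₃PO₄(s) ⇌ 3 Li⁺(aq) + PO₄³⁻(aq)
With molar solubility s: [Li⁺] = 3s, [PO₄³⁻] = s.
Ksp = [Li⁺]^3[PO₄³⁻] = (3s)^3 · s = 27s^4
27s^4 = 3.2×10⁻⁹  ⇒  s^4 = 1.2×10⁻¹⁰
s = 3.3×10⁻³ mol/L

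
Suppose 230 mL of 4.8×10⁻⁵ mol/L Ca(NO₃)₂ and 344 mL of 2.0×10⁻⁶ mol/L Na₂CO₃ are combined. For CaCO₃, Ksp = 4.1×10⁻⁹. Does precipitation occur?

Total volume after mixing = 230 + 344 = 574 mL.
[Ca²⁺] = (4.8×10⁻⁵)(230)/574 = 1.9×10⁻⁵ mol/L
[CO₃²⁻] = (2.0×10⁻⁶)(344)/574 = 1.2×10⁻⁶ mol/L
Q = [Ca²⁺][CO₃²⁻] = 2.3×10⁻¹¹
Q < Ksp (2.3×10⁻¹¹ vs 4.1×10⁻⁹); the solution remains unsaturated and no precipitate forms.

No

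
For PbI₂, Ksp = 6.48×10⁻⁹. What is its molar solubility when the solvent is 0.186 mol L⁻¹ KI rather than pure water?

PbI₂(s) ⇌ Pb²⁺(aq) + 2 I⁻(aq)
I⁻ is already present at 0.186 mol L⁻¹. If s mol/L of PbI₂ dissolves, [Pb²⁺] = s while [I⁻] ≈ 0.186 mol L⁻¹.
Ksp = [Pb²⁺][I⁻]^2 = s(0.186)^2
s = 6.48×10⁻⁹ / (0.186)^2 = 1.87×10⁻⁷
s = 1.87×10⁻⁷ mol L⁻¹

1.87×10⁻⁷ M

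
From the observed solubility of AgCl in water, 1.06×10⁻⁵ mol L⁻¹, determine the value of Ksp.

Ksp = 1.12×10⁻¹⁰

AgCl(s) ⇌ Ag⁺(aq) + Cl⁻(aq)
Let s be the molar solubility. Then [Ag⁺] = s and [Cl⁻] = s.
Ksp = [Ag⁺][Cl⁻] = s · s = s^2
Ksp = (1.06×10⁻⁵)^2 = 1.12×10⁻¹⁰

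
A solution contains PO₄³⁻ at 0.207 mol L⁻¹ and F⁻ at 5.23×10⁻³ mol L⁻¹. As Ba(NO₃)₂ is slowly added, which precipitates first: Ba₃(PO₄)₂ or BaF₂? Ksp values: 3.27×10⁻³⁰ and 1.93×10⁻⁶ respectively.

Ba₃(PO₄)₂

Each salt precipitates once Q = Ksp for that salt.
For Ba₃(PO₄)₂: [Ba²⁺] = (Ksp/[PO₄³⁻]^2)^(1/3) = 4.24×10⁻¹⁰ mol L⁻¹
For BaF₂: [Ba²⁺] = (Ksp/[F⁻]^2) = 7.06×10⁻² mol L⁻¹
The smaller threshold [Ba²⁺] is reached first, so Ba₃(PO₄)₂ precipitates first.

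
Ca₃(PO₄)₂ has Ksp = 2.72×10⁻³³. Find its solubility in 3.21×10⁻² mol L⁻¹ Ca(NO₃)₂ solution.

Ca₃(PO₄)₂(s) ⇌ 3 Ca²⁺(aq) + 2 PO₄³⁻(aq)
Let s be the solubility of Ca₃(PO₄)₂ here. The common ion gives [Ca²⁺] ≈ 3.21×10⁻² mol L⁻¹, and [PO₄³⁻] = 2s.
Ksp = [Ca²⁺]^3[PO₄³⁻]^2 = (3.21×10⁻²)^3(2s)^2
(2s)^2 = 2.72×10⁻³³ / (3.21×10⁻²)^3 = 8.22×10⁻²⁹
s = 4.53×10⁻¹⁵ mol L⁻¹

4.53×10⁻¹⁵ M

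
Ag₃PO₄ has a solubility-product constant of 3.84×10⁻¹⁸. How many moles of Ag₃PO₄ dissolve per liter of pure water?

1.94×10⁻⁵ M

Ag₃PO₄(s) ⇌ 3 Ag⁺(aq) + PO₄³⁻(aq)
Call the molar solubility s, so that [Ag⁺] = 3s and [PO₄³⁻] = s.
Ksp = [Ag⁺]^3[PO₄³⁻] = (3s)^3 · s = 27s^4
27s^4 = 3.84×10⁻¹⁸  ⇒  s^4 = 1.42×10⁻¹⁹
s = (1.42×10⁻¹⁹)^(1/4) = 1.94×10⁻⁵ M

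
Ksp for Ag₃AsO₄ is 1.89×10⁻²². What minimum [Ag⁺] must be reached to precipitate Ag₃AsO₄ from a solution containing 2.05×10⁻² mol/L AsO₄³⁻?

2.10×10⁻⁷ M

Precipitation of each salt begins when its ion product equals Ksp.
Ag₃AsO₄(s) ⇌ 3 Ag⁺(aq) + AsO₄³⁻(aq)
Ksp = [Ag⁺]^3[AsO₄³⁻] = [Ag⁺]^3(2.05×10⁻²)
[Ag⁺]^3 = 1.89×10⁻²² / (2.05×10⁻²) = 9.22×10⁻²¹
[Ag⁺] = 2.10×10⁻⁷ mol/L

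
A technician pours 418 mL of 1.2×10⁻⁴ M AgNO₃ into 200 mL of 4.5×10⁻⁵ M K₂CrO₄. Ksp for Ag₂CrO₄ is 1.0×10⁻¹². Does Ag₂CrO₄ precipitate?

No

After mixing, V = 418 mL + 200 mL = 618 mL.
[Ag⁺] = (1.2×10⁻⁴)(418)/618 = 8.1×10⁻⁵ M
[CrO₄²⁻] = (4.5×10⁻⁵)(200)/618 = 1.5×10⁻⁵ M
Q = [Ag⁺]^2[CrO₄²⁻] = 9.6×10⁻¹⁴
Q = 9.6×10⁻¹⁴ < Ksp = 1.0×10⁻¹², so the solution is unsaturated and no precipitate forms.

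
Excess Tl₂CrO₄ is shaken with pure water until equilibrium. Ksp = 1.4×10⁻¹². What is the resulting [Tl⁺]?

Tl₂CrO₄(s) ⇌ 2 Tl⁺(aq) + CrO₄²⁻(aq)
Let s be the molar solubility. Then [Tl⁺] = 2s and [CrO₄²⁻] = s.
Ksp = [Tl⁺]^2[CrO₄²⁻] = (2s)^2 · s = 4s^3 = 1.4×10⁻¹²
s = 7.0×10⁻⁵ M
[Tl⁺] = 2s = 1.4×10⁻⁴ M

1.4×10⁻⁴ M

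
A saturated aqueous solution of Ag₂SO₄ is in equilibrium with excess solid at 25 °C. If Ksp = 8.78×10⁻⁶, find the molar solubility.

1.30×10⁻² M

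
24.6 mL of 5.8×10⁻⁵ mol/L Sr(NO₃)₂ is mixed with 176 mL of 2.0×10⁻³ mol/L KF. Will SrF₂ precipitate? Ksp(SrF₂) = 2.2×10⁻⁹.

Total volume after mixing = 24.6 + 176 = 200.6 mL.
[Sr²⁺] = (5.8×10⁻⁵)(24.6)/200.6 = 7.1×10⁻⁶ mol/L
[F⁻] = (2.0×10⁻³)(176)/200.6 = 1.8×10⁻³ mol/L
Q = [Sr²⁺][F⁻]^2 = 2.2×10⁻¹¹
Q < Ksp (2.2×10⁻¹¹ vs 2.2×10⁻⁹); the solution remains unsaturated and no precipitate forms.

No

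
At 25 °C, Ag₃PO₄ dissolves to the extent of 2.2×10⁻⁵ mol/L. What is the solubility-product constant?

Ksp = 6.3×10⁻¹⁸

Ag₃PO₄(s) ⇌ 3 Ag⁺(aq) + PO₄³⁻(aq)
With molar solubility s: [Ag⁺] = 3s, [PO₄³⁻] = s.
Ksp = [Ag⁺]^3[PO₄³⁻] = (3s)^3 · s = 27s^4
Ksp = 27 × (2.2×10⁻⁵)^4 = 6.3×10⁻¹⁸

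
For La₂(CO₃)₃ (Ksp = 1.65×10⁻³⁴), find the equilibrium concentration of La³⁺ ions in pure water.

1.37×10⁻⁷ M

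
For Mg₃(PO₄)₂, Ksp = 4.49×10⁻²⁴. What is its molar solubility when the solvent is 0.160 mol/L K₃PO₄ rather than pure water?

Mg₃(PO₄)₂(s) ⇌ 3 Mg²⁺(aq) + 2 PO₄³⁻(aq)
The solution already contains PO₄³⁻ at 0.160 mol/L. Let s be the molar solubility of Mg₃(PO₄)₂.
[PO₄³⁻] ≈ 0.160 mol/L (common ion dominates); [Mg²⁺] = 3s.
Ksp = [Mg²⁺]^3[PO₄³⁻]^2 = (3s)^3(0.160)^2
(3s)^3 = 4.49×10⁻²⁴ / (0.160)^2 = 1.75×10⁻²²
s = 1.87×10⁻⁸ mol/L

1.87×10⁻⁸ M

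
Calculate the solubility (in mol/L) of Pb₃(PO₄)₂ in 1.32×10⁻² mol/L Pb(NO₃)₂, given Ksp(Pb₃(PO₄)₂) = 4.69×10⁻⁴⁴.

7.14×10⁻²⁰ M

Pb₃(PO₄)₂(s) ⇌ 3 Pb²⁺(aq) + 2 PO₄³⁻(aq)
Pb²⁺ is already present at 1.32×10⁻² mol/L. If s mol/L of Pb₃(PO₄)₂ dissolves, [PO₄³⁻] = 2s while [Pb²⁺] ≈ 1.32×10⁻² mol/L.
Ksp = [Pb²⁺]^3[PO₄³⁻]^2 = (1.32×10⁻²)^3(2s)^2
(2s)^2 = 4.69×10⁻⁴⁴ / (1.32×10⁻²)^3 = 2.04×10⁻³⁸
s = 7.14×10⁻²⁰ mol/L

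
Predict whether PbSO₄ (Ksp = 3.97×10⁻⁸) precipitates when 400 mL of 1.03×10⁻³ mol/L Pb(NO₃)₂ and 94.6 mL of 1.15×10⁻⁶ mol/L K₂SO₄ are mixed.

After mixing, V = 400 mL + 94.6 mL = 494.6 mL.
[Pb²⁺] = (1.03×10⁻³)(400)/494.6 = 8.33×10⁻⁴ mol/L
[SO₄²⁻] = (1.15×10⁻⁶)(94.6)/494.6 = 2.20×10⁻⁷ mol/L
Q = [Pb²⁺][SO₄²⁻] = 1.83×10⁻¹⁰
Since Q (1.83×10⁻¹⁰) is less than Ksp (3.97×10⁻⁸), no PbSO₄ precipitates.

No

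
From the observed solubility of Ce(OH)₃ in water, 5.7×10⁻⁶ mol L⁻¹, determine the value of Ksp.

Ksp = 2.9×10⁻²⁰

Ce(OH)₃(s) ⇌ Ce³⁺(aq) + 3 OH⁻(aq)
For each mole of Ce(OH)₃ that dissolves per liter, [Ce³⁺] = s and [OH⁻] = 3s; let s denote this solubility.
Ksp = [Ce³⁺][OH⁻]^3 = s · (3s)^3 = 27s^4
Ksp = 27 × (5.7×10⁻⁶)^4 = 2.9×10⁻²⁰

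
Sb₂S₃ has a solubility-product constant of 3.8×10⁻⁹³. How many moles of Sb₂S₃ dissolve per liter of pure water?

1.3×10⁻¹⁹ M

Sb₂S₃(s) ⇌ 2 Sb³⁺(aq) + 3 S²⁻(aq)
If s mol/L of Sb₂S₃ dissolves, [Sb³⁺] = 2s and [S²⁻] = 3s.
Ksp = [Sb³⁺]^2[S²⁻]^3 = (2s)^2 · (3s)^3 = 108s^5
108s^5 = 3.8×10⁻⁹³  ⇒  s^5 = 3.5×10⁻⁹⁵
s = 1.3×10⁻¹⁹ mol L⁻¹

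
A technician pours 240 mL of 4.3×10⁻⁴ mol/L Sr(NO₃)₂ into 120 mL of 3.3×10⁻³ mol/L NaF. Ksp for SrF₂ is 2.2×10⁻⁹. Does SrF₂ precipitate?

No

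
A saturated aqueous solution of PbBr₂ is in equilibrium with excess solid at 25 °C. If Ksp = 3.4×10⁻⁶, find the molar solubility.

PbBr₂(s) ⇌ Pb²⁺(aq) + 2 Br⁻(aq)
For each mole of PbBr₂ that dissolves per liter, [Pb²⁺] = s and [Br⁻] = 2s; let s denote this solubility.
Ksp = [Pb²⁺][Br⁻]^2 = s · (2s)^2 = 4s^3
4s^3 = 3.4×10⁻⁶  ⇒  s^3 = 8.5×10⁻⁷
s = (8.5×10⁻⁷)^(1/3) = 9.5×10⁻³ mol L⁻¹

9.5×10⁻³ M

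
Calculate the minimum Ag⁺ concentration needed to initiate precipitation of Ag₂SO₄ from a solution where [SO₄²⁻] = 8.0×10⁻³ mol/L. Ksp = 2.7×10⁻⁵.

5.8×10⁻² M

Precipitation begins when Q = Ksp.
Ag₂SO₄(s) ⇌ 2 Ag⁺(aq) + SO₄²⁻(aq)
Ksp = [Ag⁺]^2[SO₄²⁻] = [Ag⁺]^2(8.0×10⁻³)
[Ag⁺]^2 = 2.7×10⁻⁵ / (8.0×10⁻³) = 3.4×10⁻³
[Ag⁺] = 5.8×10⁻² mol/L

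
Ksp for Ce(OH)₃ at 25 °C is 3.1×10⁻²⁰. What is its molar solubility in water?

Ce(OH)₃(s) ⇌ Ce³⁺(aq) + 3 OH⁻(aq)
Let s be the molar solubility. Then [Ce³⁺] = s and [OH⁻] = 3s.
Ksp = [Ce³⁺][OH⁻]^3 = s · (3s)^3 = 27s^4
27s^4 = 3.1×10⁻²⁰  ⇒  s^4 = 1.1×10⁻²¹
Taking the 4th root, s = 5.8×10⁻⁶ mol/L.

5.8×10⁻⁶ M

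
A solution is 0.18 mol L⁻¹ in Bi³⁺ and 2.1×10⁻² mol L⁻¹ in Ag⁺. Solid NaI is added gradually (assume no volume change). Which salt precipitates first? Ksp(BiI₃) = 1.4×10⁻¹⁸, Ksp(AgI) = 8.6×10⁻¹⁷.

Precipitation of each salt begins when its ion product equals Ksp.
For BiI₃: [I⁻] = (Ksp/[Bi³⁺])^(1/3) = 2.0×10⁻⁶ mol L⁻¹
For AgI: [I⁻] = (Ksp/[Ag⁺]) = 4.1×10⁻¹⁵ mol L⁻¹
Since AgI needs less I⁻ to reach saturation, it precipitates first.

AgI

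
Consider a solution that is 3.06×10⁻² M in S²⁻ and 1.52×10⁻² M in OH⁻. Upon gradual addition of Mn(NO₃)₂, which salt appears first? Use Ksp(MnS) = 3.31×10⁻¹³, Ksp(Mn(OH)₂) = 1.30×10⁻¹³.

MnS

Each salt precipitates once Q = Ksp for that salt.
For MnS: [Mn²⁺] = (Ksp/[S²⁻]) = 1.08×10⁻¹¹ M
For Mn(OH)₂: [Mn²⁺] = (Ksp/[OH⁻]^2) = 5.63×10⁻¹⁰ M
MnS requires the lower [Mn²⁺], so it precipitates first.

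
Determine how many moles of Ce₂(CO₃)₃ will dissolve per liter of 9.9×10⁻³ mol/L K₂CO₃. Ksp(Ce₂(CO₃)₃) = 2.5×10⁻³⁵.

2.5×10⁻¹⁵ M

Ce₂(CO₃)₃(s) ⇌ 2 Ce³⁺(aq) + 3 CO₃²⁻(aq)
The solution already contains CO₃²⁻ at 9.9×10⁻³ mol/L. Let s be the molar solubility of Ce₂(CO₃)₃.
[CO₃²⁻] ≈ 9.9×10⁻³ mol/L (common ion dominates); [Ce³⁺] = 2s.
Ksp = [Ce³⁺]^2[CO₃²⁻]^3 = (2s)^2(9.9×10⁻³)^3
(2s)^2 = 2.5×10⁻³⁵ / (9.9×10⁻³)^3 = 2.6×10⁻²⁹
s = 2.5×10⁻¹⁵ mol/L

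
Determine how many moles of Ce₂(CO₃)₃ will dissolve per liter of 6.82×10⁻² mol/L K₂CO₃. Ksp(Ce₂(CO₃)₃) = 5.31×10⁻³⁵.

Ce₂(CO₃)₃(s) ⇌ 2 Ce³⁺(aq) + 3 CO₃²⁻(aq)
CO₃²⁻ is already present at 6.82×10⁻² mol/L. If s mol/L of Ce₂(CO₃)₃ dissolves, [Ce³⁺] = 2s while [CO₃²⁻] ≈ 6.82×10⁻² mol/L.
Ksp = [Ce³⁺]^2[CO₃²⁻]^3 = (2s)^2(6.82×10⁻²)^3
(2s)^2 = 5.31×10⁻³⁵ / (6.82×10⁻²)^3 = 1.67×10⁻³¹
s = 2.05×10⁻¹⁶ mol/L

2.05×10⁻¹⁶ M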